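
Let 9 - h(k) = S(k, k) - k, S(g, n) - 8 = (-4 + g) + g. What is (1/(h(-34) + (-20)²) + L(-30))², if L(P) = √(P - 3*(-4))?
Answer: -3468977/192721 + 6*I*√2/439 ≈ -18.0 + 0.019329*I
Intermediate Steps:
S(g, n) = 4 + 2*g (S(g, n) = 8 + ((-4 + g) + g) = 8 + (-4 + 2*g) = 4 + 2*g)
h(k) = 5 - k (h(k) = 9 - ((4 + 2*k) - k) = 9 - (4 + k) = 9 + (-4 - k) = 5 - k)
L(P) = √(12 + P) (L(P) = √(P + 12) = √(12 + P))
(1/(h(-34) + (-20)²) + L(-30))² = (1/((5 - 1*(-34)) + (-20)²) + √(12 - 30))² = (1/((5 + 34) + 400) + √(-18))² = (1/(39 + 400) + 3*I*√2)² = (1/439 + 3*I*√2)²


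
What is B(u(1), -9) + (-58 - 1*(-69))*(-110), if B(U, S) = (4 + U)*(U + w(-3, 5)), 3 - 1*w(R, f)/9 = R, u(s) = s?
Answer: -935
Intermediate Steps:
w(R, f) = 27 - 9*R
B(U, S) = (4 + U)*(54 + U) (B(U, S) = (4 + U)*(U + (27 - 9*(-3))) = (4 + U)*(U + (27 + 27)) = (4 + U)*(U + 54) = (4 + U)*(54 + U))
B(u(1), -9) + (-58 - 1*(-69))*(-110) = (216 + 1**2 + 58*1) + (-58 - 1*(-69))*(-110) = (216 + 1 + 58) + (-58 + 69)*(-110) = 275 + 11*(-110) = 275 - 1210 = -935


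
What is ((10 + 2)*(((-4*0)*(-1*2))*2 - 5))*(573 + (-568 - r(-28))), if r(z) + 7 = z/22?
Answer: -8760/11 ≈ -796.36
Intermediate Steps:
r(z) = -7 + z/22
((10 + 2)*(((-4*0)*(-1*2))*2 - 5))*(573 + (-568 - r(-28))) = ((10 + 2)*(((-4*0)*(-1*2))*2 - 5))*(573 + (-568 - (-7 + (1/22)*(-28)))) = (12*((0*(-2))*2 - 5))*(573 + (-568 - (-7 - 14/11))) = (12*(0*2 - 5))*(573 + (-568 - 1*(-91/11))) = (12*(0 - 5))*(573 + (-568 + 91/11)) = (12*(-5))*(573 - 6157/11) = -60*146/11 = -8760/11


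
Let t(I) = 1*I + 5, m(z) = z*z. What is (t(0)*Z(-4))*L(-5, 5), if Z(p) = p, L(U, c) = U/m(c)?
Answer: 4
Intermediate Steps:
m(z) = z**2
L(U, c) = U/c**2 (L(U, c) = U/(c**2) = U/c**2)
t(I) = 5 + I (t(I) = I + 5 = 5 + I)
(t(0)*Z(-4))*L(-5, 5) = ((5 + 0)*(-4))*(-5/5**2) = (5*(-4))*(-5*1/25) = -20*(-1/5) = 4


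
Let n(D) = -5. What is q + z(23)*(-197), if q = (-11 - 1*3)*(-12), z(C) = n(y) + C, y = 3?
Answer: -3378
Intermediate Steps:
z(C) = -5 + C
q = 168 (q = (-11 - 3)*(-12) = -14*(-12) = 168)
q + z(23)*(-197) = 168 + (-5 + 23)*(-197) = 168 + 18*(-197) = 168 - 3546 = -3378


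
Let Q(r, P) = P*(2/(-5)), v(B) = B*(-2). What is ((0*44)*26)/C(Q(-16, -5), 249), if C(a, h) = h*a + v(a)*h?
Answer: 0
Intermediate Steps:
v(B) = -2*B
Q(r, P) = -2*P/5 (Q(r, P) = P*(2*(-⅕)) = P*(-⅖) = -2*P/5)
C(a, h) = -a*h (C(a, h) = h*a + (-2*a)*h = a*h - 2*a*h = -a*h)
((0*44)*26)/C(Q(-16, -5), 249) = ((0*44)*26)/((-1*(-⅖*(-5))*249)) = (0*26)/((-1*2*249)) = 0/(-498) = 0*(-1/498) = 0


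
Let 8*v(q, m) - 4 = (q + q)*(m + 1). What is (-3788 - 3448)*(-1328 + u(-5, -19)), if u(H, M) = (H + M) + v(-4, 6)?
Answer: 9830106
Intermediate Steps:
v(q, m) = ½ + q*(1 + m)/4 (v(q, m) = ½ + ((q + q)*(m + 1))/8 = ½ + ((2*q)*(1 + m))/8 = ½ + (2*q*(1 + m))/8 = ½ + q*(1 + m)/4)
u(H, M) = -13/2 + H + M (u(H, M) = (H + M) + (½ + (¼)*(-4) + (¼)*6*(-4)) = (H + M) + (½ - 1 - 6) = (H + M) - 13/2 = -13/2 + H + M)
(-3788 - 3448)*(-1328 + u(-5, -19)) = (-3788 - 3448)*(-1328 + (-13/2 - 5 - 19)) = -7236*(-1328 - 61/2) = -7236*(-2717/2) = 9830106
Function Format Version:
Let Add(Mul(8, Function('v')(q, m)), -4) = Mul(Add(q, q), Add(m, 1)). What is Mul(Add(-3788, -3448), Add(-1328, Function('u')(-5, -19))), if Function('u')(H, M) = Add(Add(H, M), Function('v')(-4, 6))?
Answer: 9830106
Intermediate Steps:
Function('v')(q, m) = Add(Rational(1, 2), Mul(Rational(1, 4), q, Add(1, m))) (Function('v')(q, m) = Add(Rational(1, 2), Mul(Rational(1, 8), Mul(Add(q, q), Add(m, 1)))) = Add(Rational(1, 2), Mul(Rational(1, 8), Mul(Mul(2, q), Add(1, m)))) = Add(Rational(1, 2), Mul(Rational(1, 8), Mul(2, q, Add(1, m)))) = Add(Rational(1, 2), Mul(Rational(1, 4), q, Add(1, m))))
Function('u')(H, M) = Add(Rational(-13, 2), H, M) (Function('u')(H, M) = Add(Add(H, M), Add(Rational(1, 2), Mul(Rational(1, 4), -4), Mul(Rational(1, 4), 6, -4))) = Add(Add(H, M), Add(Rational(1, 2), -1, -6)) = Add(Add(H, M), Rational(-13, 2)) = Add(Rational(-13, 2), H, M))
Mul(Add(-3788, -3448), Add(-1328, Function('u')(-5, -19))) = Mul(Add(-3788, -3448), Add(-1328, Add(Rational(-13, 2), -5, -19))) = Mul(-7236, Add(-1328, Rational(-61, 2))) = Mul(-7236, Rational(-2717, 2)) = 9830106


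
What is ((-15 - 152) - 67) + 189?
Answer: -45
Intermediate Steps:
((-15 - 152) - 67) + 189 = (-167 - 67) + 189 = -234 + 189 = -45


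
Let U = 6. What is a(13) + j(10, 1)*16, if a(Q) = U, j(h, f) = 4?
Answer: 70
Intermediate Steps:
a(Q) = 6
a(13) + j(10, 1)*16 = 6 + 4*16 = 6 + 64 = 70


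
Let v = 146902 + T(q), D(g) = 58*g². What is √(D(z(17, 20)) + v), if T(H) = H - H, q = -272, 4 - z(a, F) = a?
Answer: 4*√9794 ≈ 395.86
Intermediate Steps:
z(a, F) = 4 - a
T(H) = 0
v = 146902 (v = 146902 + 0 = 146902)
√(D(z(17, 20)) + v) = √(58*(4 - 1*17)² + 146902) = √(58*(4 - 17)² + 146902) = √(58*(-13)² + 146902) = √(58*169 + 146902) = √(9802 + 146902) = √156704 = 4*√9794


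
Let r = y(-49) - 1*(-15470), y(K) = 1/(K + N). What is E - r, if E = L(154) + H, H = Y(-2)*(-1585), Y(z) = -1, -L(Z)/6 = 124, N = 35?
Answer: -204805/14 ≈ -14629.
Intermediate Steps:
L(Z) = -744 (L(Z) = -6*124 = -744)
y(K) = 1/(35 + K) (y(K) = 1/(K + 35) = 1/(35 + K))
H = 1585 (H = -1*(-1585) = 1585)
r = 216579/14 (r = 1/(35 - 49) - 1*(-15470) = 1/(-14) + 15470 = -1/14 + 15470 = 216579/14 ≈ 15470.)
E = 841 (E = -744 + 1585 = 841)
E - r = 841 - 1*216579/14 = 841 - 216579/14 = -204805/14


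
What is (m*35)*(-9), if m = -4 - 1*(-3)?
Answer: 315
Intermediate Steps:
m = -1 (m = -4 + 3 = -1)
(m*35)*(-9) = -1*35*(-9) = -35*(-9) = 315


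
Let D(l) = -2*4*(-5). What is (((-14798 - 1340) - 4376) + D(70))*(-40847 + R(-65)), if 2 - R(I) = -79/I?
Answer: 54358551896/65 ≈ 8.3629e+8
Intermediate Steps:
D(l) = 40 (D(l) = -8*(-5) = 40)
R(I) = 2 + 79/I (R(I) = 2 - (-79)/I = 2 + 79/I)
(((-14798 - 1340) - 4376) + D(70))*(-40847 + R(-65)) = (((-14798 - 1340) - 4376) + 40)*(-40847 + (2 + 79/(-65))) = ((-16138 - 4376) + 40)*(-40847 + (2 + 79*(-1/65))) = (-20514 + 40)*(-40847 + (2 - 79/65)) = -20474*(-40847 + 51/65) = -20474*(-2655004/65) = 54358551896/65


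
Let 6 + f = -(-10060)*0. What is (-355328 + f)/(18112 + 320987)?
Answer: -20902/19947 ≈ -1.0479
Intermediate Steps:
f = -6 (f = -6 - (-10060)*0 = -6 - 503*0 = -6 + 0 = -6)
(-355328 + f)/(18112 + 320987) = (-355328 - 6)/(18112 + 320987) = -355334/339099 = -355334*1/339099 = -20902/19947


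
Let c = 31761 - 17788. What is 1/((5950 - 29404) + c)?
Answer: -1/9481 ≈ -0.00010547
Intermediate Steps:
c = 13973
1/((5950 - 29404) + c) = 1/((5950 - 29404) + 13973) = 1/(-23454 + 13973) = 1/(-9481) = -1/9481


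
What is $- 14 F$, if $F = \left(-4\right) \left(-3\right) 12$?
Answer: $-2016$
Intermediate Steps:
$F = 144$ ($F = 12 \cdot 12 = 144$)
$- 14 F = \left(-14\right) 144 = -2016$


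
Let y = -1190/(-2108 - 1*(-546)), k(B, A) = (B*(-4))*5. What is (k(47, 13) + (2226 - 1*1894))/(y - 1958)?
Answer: 474848/1528603 ≈ 0.31064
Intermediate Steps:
k(B, A) = -20*B (k(B, A) = -4*B*5 = -20*B)
y = 595/781 (y = -1190/(-2108 + 546) = -1190/(-1562) = -1190*(-1/1562) = 595/781 ≈ 0.76184)
(k(47, 13) + (2226 - 1*1894))/(y - 1958) = (-20*47 + (2226 - 1*1894))/(595/781 - 1958) = (-940 + (2226 - 1894))/(-1528603/781) = (-940 + 332)*(-781/1528603) = -608*(-781/1528603) = 474848/1528603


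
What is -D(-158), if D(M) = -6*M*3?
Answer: -2844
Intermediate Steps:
D(M) = -18*M
-D(-158) = -(-18)*(-158) = -1*2844 = -2844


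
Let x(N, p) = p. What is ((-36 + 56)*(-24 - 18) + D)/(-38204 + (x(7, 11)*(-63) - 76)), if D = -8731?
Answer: 9571/38973 ≈ 0.24558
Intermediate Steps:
((-36 + 56)*(-24 - 18) + D)/(-38204 + (x(7, 11)*(-63) - 76)) = ((-36 + 56)*(-24 - 18) - 8731)/(-38204 + (11*(-63) - 76)) = (20*(-42) - 8731)/(-38204 + (-693 - 76)) = (-840 - 8731)/(-38204 - 769) = -9571/(-38973) = -9571*(-1/38973) = 9571/38973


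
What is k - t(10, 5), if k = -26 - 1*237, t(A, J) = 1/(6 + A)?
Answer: -4209/16 ≈ -263.06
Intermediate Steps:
k = -263 (k = -26 - 237 = -263)
k - t(10, 5) = -263 - 1/(6 + 10) = -263 - 1/16 = -4209/16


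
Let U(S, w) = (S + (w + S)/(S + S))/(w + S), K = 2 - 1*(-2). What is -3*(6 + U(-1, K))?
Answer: -31/2 ≈ -15.500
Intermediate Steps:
K = 4 (K = 2 + 2 = 4)
U(S, w) = (S + (S + w)/(2*S))/(S + w) (U(S, w) = (S + (S + w)/((2*S)))/(S + w) = (S + (S + w)*(1/(2*S)))/(S + w) = (S + (S + w)/(2*S))/(S + w))
-3*(6 + U(-1, K)) = -3*(6 + (½)*(-1 + 4 + 2*(-1)²)/(-1*(-1 + 4))) = -3*(6 + (½)*(-1)*(-1 + 4 + 2*1)/3) = -3*(6 + (½)*(-1)*(⅓)*(-1 + 4 + 2)) = -3*(6 + (½)*(-1)*(⅓)*5) = -3*(6 - ⅚) = -3*31/6 = -31/2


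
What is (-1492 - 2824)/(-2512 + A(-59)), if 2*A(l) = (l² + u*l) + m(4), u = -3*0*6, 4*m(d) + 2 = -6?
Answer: 8632/1545 ≈ 5.5871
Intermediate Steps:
m(d) = -2 (m(d) = -½ + (¼)*(-6) = -½ - 3/2 = -2)
u = 0 (u = 0*6 = 0)
A(l) = -1 + l²/2 (A(l) = ((l² + 0*l) - 2)/2 = ((l² + 0) - 2)/2 = (l² - 2)/2 = (-2 + l²)/2 = -1 + l²/2)
(-1492 - 2824)/(-2512 + A(-59)) = (-1492 - 2824)/(-2512 + (-1 + (½)*(-59)²)) = -4316/(-2512 + (-1 + (½)*3481)) = -4316/(-2512 + (-1 + 3481/2)) = -4316/(-2512 + 3479/2) = -4316/(-1545/2) = -4316*(-2/1545) = 8632/1545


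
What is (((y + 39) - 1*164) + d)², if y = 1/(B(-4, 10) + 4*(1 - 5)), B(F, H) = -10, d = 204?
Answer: 4214809/676 ≈ 6234.9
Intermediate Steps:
y = -1/26 (y = 1/(-10 + 4*(1 - 5)) = 1/(-10 + 4*(-4)) = 1/(-10 - 16) = 1/(-26) = -1/26 ≈ -0.038462)
(((y + 39) - 1*164) + d)² = (((-1/26 + 39) - 1*164) + 204)² = ((1013/26 - 164) + 204)² = (-3251/26 + 204)² = (2053/26)² = 4214809/676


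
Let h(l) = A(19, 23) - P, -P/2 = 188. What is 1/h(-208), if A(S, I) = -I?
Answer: 1/353 ≈ 0.0028329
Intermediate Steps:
P = -376 (P = -2*188 = -376)
h(l) = 353 (h(l) = -1*23 - 1*(-376) = -23 + 376 = 353)
1/h(-208) = 1/353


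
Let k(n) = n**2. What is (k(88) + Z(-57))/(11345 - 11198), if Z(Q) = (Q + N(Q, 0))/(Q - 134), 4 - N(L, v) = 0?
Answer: 1479157/28077 ≈ 52.682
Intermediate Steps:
N(L, v) = 4 (N(L, v) = 4 - 1*0 = 4 + 0 = 4)
Z(Q) = (4 + Q)/(-134 + Q) (Z(Q) = (Q + 4)/(Q - 134) = (4 + Q)/(-134 + Q))
(k(88) + Z(-57))/(11345 - 11198) = (88**2 + (4 - 57)/(-134 - 57))/(11345 - 11198) = (7744 - 53/(-191))/147 = (7744 - 1/191*(-53))*(1/147) = (7744 + 53/191)*(1/147) = (1479157/191)*(1/147) = 1479157/28077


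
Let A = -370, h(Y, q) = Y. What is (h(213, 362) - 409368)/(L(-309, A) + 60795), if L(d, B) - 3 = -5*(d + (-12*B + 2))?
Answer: -409155/40133 ≈ -10.195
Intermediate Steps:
L(d, B) = -7 - 5*d + 60*B (L(d, B) = 3 - 5*(d + (-12*B + 2)) = 3 - 5*(d + (2 - 12*B)) = 3 - 5*(2 + d - 12*B) = 3 + (-10 - 5*d + 60*B) = -7 - 5*d + 60*B)
(h(213, 362) - 409368)/(L(-309, A) + 60795) = (213 - 409368)/((-7 - 5*(-309) + 60*(-370)) + 60795) = -409155/((-7 + 1545 - 22200) + 60795) = -409155/(-20662 + 60795) = -409155/40133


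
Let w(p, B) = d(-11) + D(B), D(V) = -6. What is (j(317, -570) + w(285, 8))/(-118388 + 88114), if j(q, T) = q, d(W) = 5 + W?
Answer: -305/30274 ≈ -0.010075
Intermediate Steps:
w(p, B) = -12 (w(p, B) = (5 - 11) - 6 = -6 - 6 = -12)
(j(317, -570) + w(285, 8))/(-118388 + 88114) = (317 - 12)/(-118388 + 88114) = 305/(-30274) = 305*(-1/30274) = -305/30274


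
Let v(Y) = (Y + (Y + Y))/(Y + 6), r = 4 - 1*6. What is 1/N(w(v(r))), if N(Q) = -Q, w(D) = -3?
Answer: ⅓ ≈ 0.33333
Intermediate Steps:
r = -2 (r = 4 - 6 = -2)
v(Y) = 3*Y/(6 + Y) (v(Y) = (Y + 2*Y)/(6 + Y) = (3*Y)/(6 + Y) = 3*Y/(6 + Y))
1/N(w(v(r))) = 1/(-1*(-3)) = 1/3 = ⅓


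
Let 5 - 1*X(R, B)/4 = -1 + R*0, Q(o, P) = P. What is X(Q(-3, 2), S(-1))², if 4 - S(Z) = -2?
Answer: 576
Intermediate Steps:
S(Z) = 6 (S(Z) = 4 - 1*(-2) = 4 + 2 = 6)
X(R, B) = 24 (X(R, B) = 20 - 4*(-1 + R*0) = 20 - 4*(-1 + 0) = 20 - 4*(-1) = 20 + 4 = 24)
X(Q(-3, 2), S(-1))² = 24² = 576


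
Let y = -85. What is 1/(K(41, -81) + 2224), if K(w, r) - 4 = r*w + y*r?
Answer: 1/5792 ≈ 0.00017265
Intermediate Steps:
K(w, r) = 4 - 85*r + r*w (K(w, r) = 4 + (r*w - 85*r) = 4 + (-85*r + r*w) = 4 - 85*r + r*w)
1/(K(41, -81) + 2224) = 1/((4 - 85*(-81) - 81*41) + 2224) = 1/((4 + 6885 - 3321) + 2224) = 1/(3568 + 2224) = 1/5792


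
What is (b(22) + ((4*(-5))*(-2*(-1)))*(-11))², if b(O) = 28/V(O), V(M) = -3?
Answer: 1669264/9 ≈ 1.8547e+5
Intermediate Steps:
b(O) = -28/3 (b(O) = 28/(-3) = 28*(-⅓) = -28/3)
(b(22) + ((4*(-5))*(-2*(-1)))*(-11))² = (-28/3 + ((4*(-5))*(-2*(-1)))*(-11))² = (-28/3 - 20*2*(-11))² = (-28/3 - 40*(-11))² = (-28/3 + 440)² = (1292/3)² = 1669264/9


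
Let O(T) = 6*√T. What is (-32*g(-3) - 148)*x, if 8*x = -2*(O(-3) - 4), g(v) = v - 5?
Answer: 108 - 162*I*√3 ≈ 108.0 - 280.59*I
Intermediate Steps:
g(v) = -5 + v
x = 1 - 3*I*√3/2 (x = (-2*(6*√(-3) - 4))/8 = (-2*(6*(I*√3) - 4))/8 = (-2*(6*I*√3 - 4))/8 = (-2*(-4 + 6*I*√3))/8 = (8 - 12*I*√3)/8 = 1 - 3*I*√3/2 ≈ 1.0 - 2.5981*I)
(-32*g(-3) - 148)*x = (-32*(-5 - 3) - 148)*(1 - 3*I*√3/2) = (-32*(-8) - 148)*(1 - 3*I*√3/2) = (256 - 148)*(1 - 3*I*√3/2) = 108*(1 - 3*I*√3/2) = 108 - 162*I*√3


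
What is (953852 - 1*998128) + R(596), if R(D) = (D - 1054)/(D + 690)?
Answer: -28469697/643 ≈ -44276.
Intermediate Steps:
R(D) = (-1054 + D)/(690 + D)
(953852 - 1*998128) + R(596) = (953852 - 1*998128) + (-1054 + 596)/(690 + 596) = (953852 - 998128) - 458/1286 = -44276 + (1/1286)*(-458) = -44276 - 229/643 = -28469697/643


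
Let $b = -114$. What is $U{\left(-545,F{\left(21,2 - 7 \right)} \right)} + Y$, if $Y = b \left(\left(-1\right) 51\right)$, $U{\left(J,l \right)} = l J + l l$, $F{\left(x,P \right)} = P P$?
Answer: $-7186$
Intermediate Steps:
$F{\left(x,P \right)} = P^{2}$
$U{\left(J,l \right)} = l^{2} + J l$ ($U{\left(J,l \right)} = J l + l^{2} = l^{2} + J l$)
$Y = 5814$ ($Y = - 114 \left(\left(-1\right) 51\right) = \left(-114\right) \left(-51\right) = 5814$)
$U{\left(-545,F{\left(21,2 - 7 \right)} \right)} + Y = \left(2 - 7\right)^{2} \left(-545 + \left(2 - 7\right)^{2}\right) + 5814 = \left(-5\right)^{2} \left(-545 + \left(-5\right)^{2}\right) + 5814 = 25 \left(-545 + 25\right) + 5814 = 25 \left(-520\right) + 5814 = -13000 + 5814 = -7186$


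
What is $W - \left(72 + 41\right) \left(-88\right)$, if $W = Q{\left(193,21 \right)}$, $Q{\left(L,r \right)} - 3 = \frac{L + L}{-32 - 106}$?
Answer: $\frac{686150}{69} \approx 9944.2$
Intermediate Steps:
$Q{\left(L,r \right)} = 3 - \frac{L}{69}$ ($Q{\left(L,r \right)} = 3 + \frac{L + L}{-32 - 106} = 3 + \frac{2 L}{-138} = 3 + 2 L \left(- \frac{1}{138}\right) = 3 - \frac{L}{69}$)
$W = \frac{14}{69}$ ($W = 3 - \frac{193}{69} = \frac{14}{69} \approx 0.2029$)
$W - \left(72 + 41\right) \left(-88\right) = \frac{14}{69} - \left(72 + 41\right) \left(-88\right) = \frac{14}{69} - 113 \left(-88\right) = \frac{14}{69} - -9944 = \frac{14}{69} + 9944 = \frac{686150}{69}$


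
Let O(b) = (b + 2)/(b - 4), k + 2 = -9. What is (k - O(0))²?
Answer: 441/4 ≈ 110.25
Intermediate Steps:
k = -11 (k = -2 - 9 = -11)
O(b) = (2 + b)/(-4 + b)
(k - O(0))² = (-11 - (2 + 0)/(-4 + 0))² = (-11 - 2/(-4))² = (-11 - (-1)*2/4)² = (-11 - 1*(-½))² = (-11 + ½)² = (-21/2)² = 441/4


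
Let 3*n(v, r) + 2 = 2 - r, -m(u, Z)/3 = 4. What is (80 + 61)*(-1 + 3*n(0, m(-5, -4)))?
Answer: 1551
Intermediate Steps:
m(u, Z) = -12 (m(u, Z) = -3*4 = -12)
n(v, r) = -r/3 (n(v, r) = -⅔ + (2 - r)/3 = -⅔ + (⅔ - r/3) = -r/3)
(80 + 61)*(-1 + 3*n(0, m(-5, -4))) = (80 + 61)*(-1 + 3*(-⅓*(-12))) = 141*(-1 + 3*4) = 141*(-1 + 12) = 141*11 = 1551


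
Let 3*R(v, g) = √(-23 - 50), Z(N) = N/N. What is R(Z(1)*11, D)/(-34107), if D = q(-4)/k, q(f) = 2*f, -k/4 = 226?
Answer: -I*√73/102321 ≈ -8.3502e-5*I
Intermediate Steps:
k = -904 (k = -4*226 = -904)
Z(N) = 1
D = 1/113 (D = (2*(-4))/(-904) = -8*(-1/904) = 1/113 ≈ 0.0088496)
R(v, g) = I*√73/3 (R(v, g) = √(-23 - 50)/3 = √(-73)/3 = (I*√73)/3 = I*√73/3)
R(Z(1)*11, D)/(-34107) = (I*√73/3)/(-34107) = (I*√73/3)*(-1/34107) = -I*√73/102321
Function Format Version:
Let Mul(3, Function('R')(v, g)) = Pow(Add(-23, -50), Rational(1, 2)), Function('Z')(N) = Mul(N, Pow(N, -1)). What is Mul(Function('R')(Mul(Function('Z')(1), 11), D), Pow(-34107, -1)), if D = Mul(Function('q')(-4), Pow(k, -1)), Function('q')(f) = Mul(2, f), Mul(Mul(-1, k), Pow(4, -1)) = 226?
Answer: Mul(Rational(-1, 102321), I, Pow(73, Rational(1, 2))) ≈ Mul(-8.3502e-5, I)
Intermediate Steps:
k = -904 (k = Mul(-4, 226) = -904)
Function('Z')(N) = 1
D = Rational(1, 113) (D = Mul(Mul(2, -4), Pow(-904, -1)) = Mul(-8, Rational(-1, 904)) = Rational(1, 113) ≈ 0.0088496)
Function('R')(v, g) = Mul(Rational(1, 3), I, Pow(73, Rational(1, 2))) (Function('R')(v, g) = Mul(Rational(1, 3), Pow(Add(-23, -50), Rational(1, 2))) = Mul(Rational(1, 3), Pow(-73, Rational(1, 2))) = Mul(Rational(1, 3), Mul(I, Pow(73, Rational(1, 2)))) = Mul(Rational(1, 3), I, Pow(73, Rational(1, 2))))
Mul(Function('R')(Mul(Function('Z')(1), 11), D), Pow(-34107, -1)) = Mul(Mul(Rational(1, 3), I, Pow(73, Rational(1, 2))), Pow(-34107, -1)) = Mul(Mul(Rational(1, 3), I, Pow(73, Rational(1, 2))), Rational(-1, 34107)) = Mul(Rational(-1, 102321), I, Pow(73, Rational(1, 2)))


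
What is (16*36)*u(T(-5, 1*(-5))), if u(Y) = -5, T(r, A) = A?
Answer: -2880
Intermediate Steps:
(16*36)*u(T(-5, 1*(-5))) = (16*36)*(-5) = 576*(-5) = -2880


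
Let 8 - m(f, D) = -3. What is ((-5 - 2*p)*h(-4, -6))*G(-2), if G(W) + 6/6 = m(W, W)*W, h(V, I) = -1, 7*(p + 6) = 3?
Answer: 989/7 ≈ 141.29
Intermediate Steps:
p = -39/7 (p = -6 + (⅐)*3 = -6 + 3/7 = -39/7 ≈ -5.5714)
m(f, D) = 11 (m(f, D) = 8 - 1*(-3) = 8 + 3 = 11)
G(W) = -1 + 11*W
((-5 - 2*p)*h(-4, -6))*G(-2) = ((-5 - 2*(-39/7))*(-1))*(-1 + 11*(-2)) = ((-5 + 78/7)*(-1))*(-1 - 22) = ((43/7)*(-1))*(-23) = -43/7*(-23) = 989/7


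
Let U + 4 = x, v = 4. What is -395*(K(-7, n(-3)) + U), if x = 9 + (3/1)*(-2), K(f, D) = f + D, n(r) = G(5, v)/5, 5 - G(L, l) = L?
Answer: 3160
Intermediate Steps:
G(L, l) = 5 - L
n(r) = 0 (n(r) = (5 - 1*5)/5 = (5 - 5)*(1/5) = 0*(1/5) = 0)
K(f, D) = D + f
x = 3 (x = 9 + (3*1)*(-2) = 9 + 3*(-2) = 9 - 6 = 3)
U = -1 (U = -4 + 3 = -1)
-395*(K(-7, n(-3)) + U) = -395*((0 - 7) - 1) = -395*(-7 - 1) = -395*(-8) = 3160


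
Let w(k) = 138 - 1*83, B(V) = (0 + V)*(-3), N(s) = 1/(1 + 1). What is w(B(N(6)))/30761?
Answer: 55/30761 ≈ 0.0017880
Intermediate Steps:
N(s) = 1/2
B(V) = -3*V (B(V) = V*(-3) = -3*V)
w(k) = 55 (w(k) = 138 - 83 = 55)
w(B(N(6)))/30761 = 55/30761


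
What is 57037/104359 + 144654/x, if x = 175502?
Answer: 12553027180/9157606609 ≈ 1.3708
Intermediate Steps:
57037/104359 + 144654/x = 57037/104359 + 144654/175502 = 57037*(1/104359) + 144654*(1/175502) = 57037/104359 + 72327/87751 = 12553027180/9157606609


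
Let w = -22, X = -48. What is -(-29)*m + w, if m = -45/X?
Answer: 83/16 ≈ 5.1875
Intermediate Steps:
m = 15/16 (m = -45/(-48) = -45*(-1/48) = 15/16 ≈ 0.93750)
-(-29)*m + w = -(-29)*15/16 - 22 = -29*(-15/16) - 22 = 435/16 - 22 = 83/16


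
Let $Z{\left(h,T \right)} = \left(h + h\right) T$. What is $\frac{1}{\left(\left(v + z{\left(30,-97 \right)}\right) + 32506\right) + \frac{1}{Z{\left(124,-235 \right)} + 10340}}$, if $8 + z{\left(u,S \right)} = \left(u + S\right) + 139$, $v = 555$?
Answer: $\frac{47940}{1588012499} \approx 3.0189 \cdot 10^{-5}$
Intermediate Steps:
$Z{\left(h,T \right)} = 2 T h$ ($Z{\left(h,T \right)} = 2 h T = 2 T h$)
$z{\left(u,S \right)} = 131 + S + u$ ($z{\left(u,S \right)} = -8 + \left(\left(u + S\right) + 139\right) = -8 + \left(\left(S + u\right) + 139\right) = -8 + \left(139 + S + u\right) = 131 + S + u$)
$\frac{1}{\left(\left(v + z{\left(30,-97 \right)}\right) + 32506\right) + \frac{1}{Z{\left(124,-235 \right)} + 10340}} = \frac{1}{\left(\left(555 + \left(131 - 97 + 30\right)\right) + 32506\right) + \frac{1}{2 \left(-235\right) 124 + 10340}} = \frac{1}{\left(\left(555 + 64\right) + 32506\right) + \frac{1}{-58280 + 10340}} = \frac{1}{\left(619 + 32506\right) + \frac{1}{-47940}} = \frac{1}{33125 - \frac{1}{47940}} = \frac{1}{\frac{1588012499}{47940}} = \frac{47940}{1588012499}$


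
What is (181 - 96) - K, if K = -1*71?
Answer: 156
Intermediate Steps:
K = -71
(181 - 96) - K = (181 - 96) - 1*(-71) = 85 + 71 = 156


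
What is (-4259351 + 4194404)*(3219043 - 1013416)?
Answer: -143248856769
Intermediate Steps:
(-4259351 + 4194404)*(3219043 - 1013416) = -64947*2205627 = -143248856769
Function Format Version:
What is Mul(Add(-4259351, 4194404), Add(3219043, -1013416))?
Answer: -143248856769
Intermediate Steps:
Mul(Add(-4259351, 4194404), Add(3219043, -1013416)) = Mul(-64947, 2205627) = -143248856769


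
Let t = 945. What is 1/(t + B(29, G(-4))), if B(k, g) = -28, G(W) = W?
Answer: 1/917 ≈ 0.0010905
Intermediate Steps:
1/(t + B(29, G(-4))) = 1/(945 - 28) = 1/917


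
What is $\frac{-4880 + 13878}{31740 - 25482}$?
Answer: $\frac{4499}{3129} \approx 1.4378$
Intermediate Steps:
$\frac{-4880 + 13878}{31740 - 25482} = \frac{8998}{6258} = 8998 \cdot \frac{1}{6258} = \frac{4499}{3129}$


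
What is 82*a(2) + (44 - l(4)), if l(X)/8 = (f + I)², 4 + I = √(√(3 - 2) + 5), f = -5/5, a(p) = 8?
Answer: 452 + 80*√6 ≈ 647.96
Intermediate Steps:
f = -1 (f = -5*⅕ = -1)
I = -4 + √6 (I = -4 + √(√(3 - 2) + 5) = -4 + √(√1 + 5) = -4 + √(1 + 5) = -4 + √6 ≈ -1.5505)
l(X) = 8*(-5 + √6)² (l(X) = 8*(-1 + (-4 + √6))² = 8*(-5 + √6)²)
82*a(2) + (44 - l(4)) = 82*8 + (44 - (248 - 80*√6)) = 656 + (44 + (-248 + 80*√6)) = 656 + (-204 + 80*√6) = 452 + 80*√6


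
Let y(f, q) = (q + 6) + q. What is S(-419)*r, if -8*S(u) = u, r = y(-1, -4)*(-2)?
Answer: 419/2 ≈ 209.50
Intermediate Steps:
y(f, q) = 6 + 2*q (y(f, q) = (6 + q) + q = 6 + 2*q)
r = 4 (r = (6 + 2*(-4))*(-2) = (6 - 8)*(-2) = -2*(-2) = 4)
S(u) = -u/8
S(-419)*r = -⅛*(-419)*4 = (419/8)*4 = 419/2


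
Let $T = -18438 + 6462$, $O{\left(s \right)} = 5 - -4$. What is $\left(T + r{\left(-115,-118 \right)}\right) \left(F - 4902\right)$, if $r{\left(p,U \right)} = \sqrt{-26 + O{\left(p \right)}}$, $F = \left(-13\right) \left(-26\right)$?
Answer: $54658464 - 4564 i \sqrt{17} \approx 5.4658 \cdot 10^{7} - 18818.0 i$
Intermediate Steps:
$F = 338$
$O{\left(s \right)} = 9$ ($O{\left(s \right)} = 5 + 4 = 9$)
$T = -11976$
$r{\left(p,U \right)} = i \sqrt{17}$ ($r{\left(p,U \right)} = \sqrt{-26 + 9} = \sqrt{-17} = i \sqrt{17}$)
$\left(T + r{\left(-115,-118 \right)}\right) \left(F - 4902\right) = \left(-11976 + i \sqrt{17}\right) \left(338 - 4902\right) = \left(-11976 + i \sqrt{17}\right) \left(-4564\right) = 54658464 - 4564 i \sqrt{17}$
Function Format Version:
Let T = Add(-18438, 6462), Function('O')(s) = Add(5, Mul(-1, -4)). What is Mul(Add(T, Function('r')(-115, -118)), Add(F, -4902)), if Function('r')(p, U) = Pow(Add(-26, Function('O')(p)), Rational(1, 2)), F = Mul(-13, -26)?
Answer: Add(54658464, Mul(-4564, I, Pow(17, Rational(1, 2)))) ≈ Add(5.4658e+7, Mul(-18818., I))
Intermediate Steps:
F = 338
Function('O')(s) = 9 (Function('O')(s) = Add(5, 4) = 9)
T = -11976
Function('r')(p, U) = Mul(I, Pow(17, Rational(1, 2))) (Function('r')(p, U) = Pow(Add(-26, 9), Rational(1, 2)) = Pow(-17, Rational(1, 2)) = Mul(I, Pow(17, Rational(1, 2))))
Mul(Add(T, Function('r')(-115, -118)), Add(F, -4902)) = Mul(Add(-11976, Mul(I, Pow(17, Rational(1, 2)))), Add(338, -4902)) = Mul(Add(-11976, Mul(I, Pow(17, Rational(1, 2)))), -4564) = Add(54658464, Mul(-4564, I, Pow(17, Rational(1, 2))))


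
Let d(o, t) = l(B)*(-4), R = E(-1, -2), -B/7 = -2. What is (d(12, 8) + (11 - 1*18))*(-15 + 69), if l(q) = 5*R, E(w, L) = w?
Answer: 702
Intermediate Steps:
B = 14 (B = -7*(-2) = 14)
R = -1
l(q) = -5 (l(q) = 5*(-1) = -5)
d(o, t) = 20 (d(o, t) = -5*(-4) = 20)
(d(12, 8) + (11 - 1*18))*(-15 + 69) = (20 + (11 - 1*18))*(-15 + 69) = (20 + (11 - 18))*54 = (20 - 7)*54 = 13*54 = 702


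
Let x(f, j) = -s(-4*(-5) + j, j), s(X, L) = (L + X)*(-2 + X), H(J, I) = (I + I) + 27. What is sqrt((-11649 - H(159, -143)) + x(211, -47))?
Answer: 12*I*sqrt(94) ≈ 116.34*I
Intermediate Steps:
H(J, I) = 27 + 2*I (H(J, I) = 2*I + 27 = 27 + 2*I)
s(X, L) = (-2 + X)*(L + X)
x(f, j) = 40 - (20 + j)**2 + 4*j - j*(20 + j) (x(f, j) = -((-4*(-5) + j)**2 - 2*j - 2*(-4*(-5) + j) + j*(-4*(-5) + j)) = -((20 + j)**2 - 2*j - 2*(20 + j) + j*(20 + j)) = -((20 + j)**2 - 2*j + (-40 - 2*j) + j*(20 + j)) = -(-40 + (20 + j)**2 - 4*j + j*(20 + j)) = 40 - (20 + j)**2 + 4*j - j*(20 + j))
sqrt((-11649 - H(159, -143)) + x(211, -47)) = sqrt((-11649 - (27 + 2*(-143))) + (-360 - 56*(-47) - 2*(-47)**2)) = sqrt((-11649 - (27 - 286)) + (-360 + 2632 - 2*2209)) = sqrt((-11649 - 1*(-259)) + (-360 + 2632 - 4418)) = sqrt((-11649 + 259) - 2146) = sqrt(-11390 - 2146) = sqrt(-13536) = 12*I*sqrt(94)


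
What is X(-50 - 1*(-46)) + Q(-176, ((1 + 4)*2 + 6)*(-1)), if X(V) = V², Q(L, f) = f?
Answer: 0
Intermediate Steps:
X(-50 - 1*(-46)) + Q(-176, ((1 + 4)*2 + 6)*(-1)) = (-50 - 1*(-46))² + ((1 + 4)*2 + 6)*(-1) = (-50 + 46)² + (5*2 + 6)*(-1) = (-4)² + (10 + 6)*(-1) = 16 + 16*(-1) = 16 - 16 = 0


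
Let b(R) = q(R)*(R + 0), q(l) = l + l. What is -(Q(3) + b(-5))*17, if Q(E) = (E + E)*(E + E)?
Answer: -1462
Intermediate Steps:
q(l) = 2*l
Q(E) = 4*E² (Q(E) = (2*E)*(2*E) = 4*E²)
b(R) = 2*R² (b(R) = (2*R)*(R + 0) = (2*R)*R = 2*R²)
-(Q(3) + b(-5))*17 = -(4*3² + 2*(-5)²)*17 = -(4*9 + 2*25)*17 = -(36 + 50)*17 = -86*17 = -1*1462 = -1462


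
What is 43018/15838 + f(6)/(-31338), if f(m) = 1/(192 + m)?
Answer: 133461702397/49136793156 ≈ 2.7161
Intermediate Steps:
43018/15838 + f(6)/(-31338) = 43018/15838 + 1/((192 + 6)*(-31338)) = 43018*(1/15838) - 1/31338/198 = 21509/7919 + (1/198)*(-1/31338) = 21509/7919 - 1/6204924 = 133461702397/49136793156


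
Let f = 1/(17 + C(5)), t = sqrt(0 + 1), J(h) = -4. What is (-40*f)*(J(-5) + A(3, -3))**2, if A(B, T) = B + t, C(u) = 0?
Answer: 0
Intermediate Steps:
t = 1 (t = sqrt(1) = 1)
A(B, T) = 1 + B (A(B, T) = B + 1 = 1 + B)
f = 1/17 (f = 1/(17 + 0) = 1/17 ≈ 0.058824)
(-40*f)*(J(-5) + A(3, -3))**2 = (-40*1/17)*(-4 + (1 + 3))**2 = -40*(-4 + 4)**2/17 = -40/17*0**2 = -40/17*0 = 0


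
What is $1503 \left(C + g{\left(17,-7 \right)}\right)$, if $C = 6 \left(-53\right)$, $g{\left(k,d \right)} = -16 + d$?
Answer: $-512523$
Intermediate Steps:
$C = -318$
$1503 \left(C + g{\left(17,-7 \right)}\right) = 1503 \left(-318 - 23\right) = 1503 \left(-341\right) = -512523$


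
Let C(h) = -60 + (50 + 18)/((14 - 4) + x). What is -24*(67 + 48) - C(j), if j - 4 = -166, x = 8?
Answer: -24334/9 ≈ -2703.8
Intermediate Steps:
j = -162 (j = 4 - 166 = -162)
C(h) = -506/9 (C(h) = -60 + (50 + 18)/((14 - 4) + 8) = -60 + 68/(10 + 8) = -60 + 68/18 = -60 + 68*(1/18) = -60 + 34/9 = -506/9)
-24*(67 + 48) - C(j) = -24*(67 + 48) - 1*(-506/9) = -24*115 + 506/9 = -2760 + 506/9 = -24334/9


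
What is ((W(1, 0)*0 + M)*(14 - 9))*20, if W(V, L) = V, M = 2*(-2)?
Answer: -400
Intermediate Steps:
M = -4
((W(1, 0)*0 + M)*(14 - 9))*20 = ((1*0 - 4)*(14 - 9))*20 = ((0 - 4)*5)*20 = -4*5*20 = -20*20 = -400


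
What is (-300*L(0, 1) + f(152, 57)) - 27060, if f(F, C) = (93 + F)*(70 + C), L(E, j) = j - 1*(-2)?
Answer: 3155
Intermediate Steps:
L(E, j) = 2 + j (L(E, j) = j + 2 = 2 + j)
f(F, C) = (70 + C)*(93 + F)
(-300*L(0, 1) + f(152, 57)) - 27060 = (-300*(2 + 1) + (6510 + 70*152 + 93*57 + 57*152)) - 27060 = (-300*3 + (6510 + 10640 + 5301 + 8664)) - 27060 = (-900 + 31115) - 27060 = 30215 - 27060 = 3155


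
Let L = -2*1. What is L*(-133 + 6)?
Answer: 254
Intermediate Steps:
L = -2
L*(-133 + 6) = -2*(-133 + 6) = -2*(-127) = 254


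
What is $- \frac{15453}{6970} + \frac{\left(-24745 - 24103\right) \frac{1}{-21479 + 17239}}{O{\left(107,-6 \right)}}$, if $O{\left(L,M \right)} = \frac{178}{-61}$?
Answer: $- \frac{5961653}{966985} \approx -6.1652$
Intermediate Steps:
$O{\left(L,M \right)} = - \frac{178}{61}$ ($O{\left(L,M \right)} = 178 \left(- \frac{1}{61}\right) = - \frac{178}{61}$)
$- \frac{15453}{6970} + \frac{\left(-24745 - 24103\right) \frac{1}{-21479 + 17239}}{O{\left(107,-6 \right)}} = - \frac{15453}{6970} + \frac{\left(-24745 - 24103\right) \frac{1}{-21479 + 17239}}{- \frac{178}{61}} = \left(-15453\right) \frac{1}{6970} + - \frac{48848}{-4240} \left(- \frac{61}{178}\right) = - \frac{909}{410} + \left(-48848\right) \left(- \frac{1}{4240}\right) \left(- \frac{61}{178}\right) = - \frac{909}{410} + \frac{3053}{265} \left(- \frac{61}{178}\right) = - \frac{909}{410} - \frac{186233}{47170} = - \frac{5961653}{966985}$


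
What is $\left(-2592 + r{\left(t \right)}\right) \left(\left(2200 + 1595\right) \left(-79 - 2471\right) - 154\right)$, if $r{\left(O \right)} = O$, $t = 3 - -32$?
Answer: $24745122028$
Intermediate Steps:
$t = 35$ ($t = 3 + 32 = 35$)
$\left(-2592 + r{\left(t \right)}\right) \left(\left(2200 + 1595\right) \left(-79 - 2471\right) - 154\right) = \left(-2592 + 35\right) \left(\left(2200 + 1595\right) \left(-79 - 2471\right) - 154\right) = - 2557 \left(3795 \left(-2550\right) - 154\right) = - 2557 \left(-9677250 - 154\right) = \left(-2557\right) \left(-9677404\right) = 24745122028$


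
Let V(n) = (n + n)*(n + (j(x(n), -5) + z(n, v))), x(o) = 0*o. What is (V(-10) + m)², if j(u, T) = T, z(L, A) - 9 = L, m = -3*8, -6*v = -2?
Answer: 87616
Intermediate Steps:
v = ⅓ (v = -⅙*(-2) = ⅓ ≈ 0.33333)
x(o) = 0
m = -24
z(L, A) = 9 + L
V(n) = 2*n*(4 + 2*n) (V(n) = (n + n)*(n + (-5 + (9 + n))) = (2*n)*(n + (4 + n)) = (2*n)*(4 + 2*n) = 2*n*(4 + 2*n))
(V(-10) + m)² = (4*(-10)*(2 - 10) - 24)² = (4*(-10)*(-8) - 24)² = (320 - 24)² = 296² = 87616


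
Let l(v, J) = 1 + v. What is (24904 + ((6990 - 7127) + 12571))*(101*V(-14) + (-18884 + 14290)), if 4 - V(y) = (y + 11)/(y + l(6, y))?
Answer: -158062422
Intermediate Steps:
V(y) = 4 - (11 + y)/(7 + y) (V(y) = 4 - (y + 11)/(y + (1 + 6)) = 4 - (11 + y)/(y + 7) = 4 - (11 + y)/(7 + y))
(24904 + ((6990 - 7127) + 12571))*(101*V(-14) + (-18884 + 14290)) = (24904 + ((6990 - 7127) + 12571))*(101*((17 + 3*(-14))/(7 - 14)) + (-18884 + 14290)) = (24904 + (-137 + 12571))*(101*((17 - 42)/(-7)) - 4594) = (24904 + 12434)*(101*(-1/7*(-25)) - 4594) = 37338*(101*(25/7) - 4594) = 37338*(2525/7 - 4594) = 37338*(-29633/7) = -158062422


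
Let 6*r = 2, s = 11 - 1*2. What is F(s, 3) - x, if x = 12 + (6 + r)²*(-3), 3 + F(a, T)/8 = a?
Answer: 469/3 ≈ 156.33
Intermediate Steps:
s = 9 (s = 11 - 2 = 9)
F(a, T) = -24 + 8*a
r = ⅓ (r = (⅙)*2 = ⅓ ≈ 0.33333)
x = -325/3 (x = 12 + (6 + ⅓)²*(-3) = 12 + (19/3)²*(-3) = 12 + (361/9)*(-3) = 12 - 361/3 = -325/3 ≈ -108.33)
F(s, 3) - x = (-24 + 8*9) - 1*(-325/3) = (-24 + 72) + 325/3 = 48 + 325/3 = 469/3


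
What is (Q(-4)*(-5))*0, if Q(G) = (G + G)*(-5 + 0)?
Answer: 0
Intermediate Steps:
Q(G) = -10*G (Q(G) = (2*G)*(-5) = -10*G)
(Q(-4)*(-5))*0 = (-10*(-4)*(-5))*0 = (40*(-5))*0 = -200*0 = 0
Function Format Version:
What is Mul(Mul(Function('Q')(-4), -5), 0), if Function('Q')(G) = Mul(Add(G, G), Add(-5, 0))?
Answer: 0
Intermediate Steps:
Function('Q')(G) = Mul(-10, G) (Function('Q')(G) = Mul(Mul(2, G), -5) = Mul(-10, G))
Mul(Mul(Function('Q')(-4), -5), 0) = Mul(Mul(Mul(-10, -4), -5), 0) = Mul(Mul(40, -5), 0) = Mul(-200, 0) = 0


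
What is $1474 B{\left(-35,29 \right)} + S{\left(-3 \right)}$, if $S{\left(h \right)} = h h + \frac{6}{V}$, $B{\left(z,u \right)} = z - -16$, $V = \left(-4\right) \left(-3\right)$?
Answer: $- \frac{55993}{2} \approx -27997.0$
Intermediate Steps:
$V = 12$
$B{\left(z,u \right)} = 16 + z$ ($B{\left(z,u \right)} = z + 16 = 16 + z$)
$S{\left(h \right)} = \frac{1}{2} + h^{2}$ ($S{\left(h \right)} = h h + \frac{6}{12} = h^{2} + 6 \cdot \frac{1}{12} = h^{2} + \frac{1}{2} = \frac{1}{2} + h^{2}$)
$1474 B{\left(-35,29 \right)} + S{\left(-3 \right)} = 1474 \left(16 - 35\right) + \left(\frac{1}{2} + \left(-3\right)^{2}\right) = 1474 \left(-19\right) + \left(\frac{1}{2} + 9\right) = -28006 + \frac{19}{2} = - \frac{55993}{2}$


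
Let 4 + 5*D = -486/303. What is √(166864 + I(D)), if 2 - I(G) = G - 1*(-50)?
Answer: 3*√4726948470/505 ≈ 408.43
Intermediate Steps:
D = -566/505 (D = -⅘ + (-486/303)/5 = -⅘ + (-486*1/303)/5 = -⅘ + (⅕)*(-162/101) = -⅘ - 162/505 = -566/505 ≈ -1.1208)
I(G) = -48 - G (I(G) = 2 - (G - 1*(-50)) = 2 - (G + 50) = 2 - (50 + G) = 2 + (-50 - G) = -48 - G)
√(166864 + I(D)) = √(166864 + (-48 - 1*(-566/505))) = √(166864 + (-48 + 566/505)) = √(166864 - 23674/505) = √(84242646/505) = 3*√4726948470/505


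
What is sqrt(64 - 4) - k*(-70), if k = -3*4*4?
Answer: -3360 + 2*sqrt(15) ≈ -3352.3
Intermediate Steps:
k = -48 (k = -12*4 = -48)
sqrt(64 - 4) - k*(-70) = sqrt(64 - 4) - 1*(-48)*(-70) = sqrt(60) + 48*(-70) = 2*sqrt(15) - 3360 = -3360 + 2*sqrt(15)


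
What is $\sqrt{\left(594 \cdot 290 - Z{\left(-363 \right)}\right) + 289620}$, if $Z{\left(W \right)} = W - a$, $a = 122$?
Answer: $\sqrt{462365} \approx 679.97$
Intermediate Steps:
$Z{\left(W \right)} = -122 + W$ ($Z{\left(W \right)} = W - 122 = -122 + W$)
$\sqrt{\left(594 \cdot 290 - Z{\left(-363 \right)}\right) + 289620} = \sqrt{\left(594 \cdot 290 - \left(-122 - 363\right)\right) + 289620} = \sqrt{\left(172260 - -485\right) + 289620} = \sqrt{\left(172260 + 485\right) + 289620} = \sqrt{172745 + 289620} = \sqrt{462365}$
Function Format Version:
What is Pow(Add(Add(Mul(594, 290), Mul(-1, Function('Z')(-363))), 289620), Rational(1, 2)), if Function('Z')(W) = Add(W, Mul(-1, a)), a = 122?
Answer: Pow(462365, Rational(1, 2)) ≈ 679.97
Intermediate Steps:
Function('Z')(W) = Add(-122, W) (Function('Z')(W) = Add(W, Mul(-1, 122)) = Add(W, -122) = Add(-122, W))
Pow(Add(Add(Mul(594, 290), Mul(-1, Function('Z')(-363))), 289620), Rational(1, 2)) = Pow(Add(Add(Mul(594, 290), Mul(-1, Add(-122, -363))), 289620), Rational(1, 2)) = Pow(Add(Add(172260, Mul(-1, -485)), 289620), Rational(1, 2)) = Pow(Add(Add(172260, 485), 289620), Rational(1, 2)) = Pow(Add(172745, 289620), Rational(1, 2)) = Pow(462365, Rational(1, 2))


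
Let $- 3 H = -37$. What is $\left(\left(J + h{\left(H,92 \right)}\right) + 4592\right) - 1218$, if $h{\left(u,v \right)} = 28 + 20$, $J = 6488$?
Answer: $9910$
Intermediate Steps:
$H = \frac{37}{3}$ ($H = \left(- \frac{1}{3}\right) \left(-37\right) = \frac{37}{3} \approx 12.333$)
$h{\left(u,v \right)} = 48$
$\left(\left(J + h{\left(H,92 \right)}\right) + 4592\right) - 1218 = \left(\left(6488 + 48\right) + 4592\right) - 1218 = \left(6536 + 4592\right) - 1218 = 11128 - 1218 = 9910$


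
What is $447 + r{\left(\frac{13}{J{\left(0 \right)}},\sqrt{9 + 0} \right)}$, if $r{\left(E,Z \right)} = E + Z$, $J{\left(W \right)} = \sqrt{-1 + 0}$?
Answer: $450 - 13 i \approx 450.0 - 13.0 i$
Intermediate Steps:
$J{\left(W \right)} = i$ ($J{\left(W \right)} = \sqrt{-1} = i$)
$447 + r{\left(\frac{13}{J{\left(0 \right)}},\sqrt{9 + 0} \right)} = 447 + \left(\frac{13}{i} + \sqrt{9 + 0}\right) = 447 + \left(13 \left(- i\right) + \sqrt{9}\right) = 447 + \left(- 13 i + 3\right) = 447 + \left(3 - 13 i\right) = 450 - 13 i$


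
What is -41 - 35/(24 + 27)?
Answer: -2126/51 ≈ -41.686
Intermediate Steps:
-41 - 35/(24 + 27) = -41 - 35/51 = -2126/51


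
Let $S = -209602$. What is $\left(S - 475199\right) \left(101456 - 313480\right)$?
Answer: $145194247224$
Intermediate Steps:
$\left(S - 475199\right) \left(101456 - 313480\right) = \left(-209602 - 475199\right) \left(101456 - 313480\right) = \left(-684801\right) \left(-212024\right) = 145194247224$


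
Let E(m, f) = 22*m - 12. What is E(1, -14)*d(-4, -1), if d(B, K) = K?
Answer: -10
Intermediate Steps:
E(m, f) = -12 + 22*m
E(1, -14)*d(-4, -1) = (-12 + 22*1)*(-1) = (-12 + 22)*(-1) = 10*(-1) = -10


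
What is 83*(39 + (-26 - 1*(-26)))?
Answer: 3237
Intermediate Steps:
83*(39 + (-26 - 1*(-26))) = 83*(39 + (-26 + 26)) = 83*(39 + 0) = 83*39 = 3237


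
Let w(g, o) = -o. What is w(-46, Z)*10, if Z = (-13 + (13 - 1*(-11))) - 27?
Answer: 160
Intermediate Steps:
Z = -16 (Z = (-13 + (13 + 11)) - 27 = (-13 + 24) - 27 = 11 - 27 = -16)
w(-46, Z)*10 = -1*(-16)*10 = 16*10 = 160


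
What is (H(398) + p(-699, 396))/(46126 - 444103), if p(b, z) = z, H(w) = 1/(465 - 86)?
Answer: -150085/150833283 ≈ -0.00099504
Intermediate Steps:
H(w) = 1/379
(H(398) + p(-699, 396))/(46126 - 444103) = (1/379 + 396)/(46126 - 444103) = (150085/379)/(-397977) = (150085/379)*(-1/397977) = -150085/150833283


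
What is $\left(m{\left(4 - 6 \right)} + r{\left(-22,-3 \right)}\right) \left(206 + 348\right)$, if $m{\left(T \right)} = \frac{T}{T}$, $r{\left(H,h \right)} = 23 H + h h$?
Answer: $-274784$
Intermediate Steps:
$r{\left(H,h \right)} = h^{2} + 23 H$ ($r{\left(H,h \right)} = 23 H + h^{2} = h^{2} + 23 H$)
$m{\left(T \right)} = 1$
$\left(m{\left(4 - 6 \right)} + r{\left(-22,-3 \right)}\right) \left(206 + 348\right) = \left(1 + \left(\left(-3\right)^{2} + 23 \left(-22\right)\right)\right) \left(206 + 348\right) = \left(1 + \left(9 - 506\right)\right) 554 = \left(1 - 497\right) 554 = \left(-496\right) 554 = -274784$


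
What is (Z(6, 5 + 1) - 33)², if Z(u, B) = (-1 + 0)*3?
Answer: 1296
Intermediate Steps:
Z(u, B) = -3 (Z(u, B) = -1*3 = -3)
(Z(6, 5 + 1) - 33)² = (-3 - 33)² = (-36)² = 1296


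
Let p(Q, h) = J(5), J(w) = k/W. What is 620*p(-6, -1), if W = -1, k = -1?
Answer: 620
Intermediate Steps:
J(w) = 1 (J(w) = -1/(-1) = -1*(-1) = 1)
p(Q, h) = 1
620*p(-6, -1) = 620*1 = 620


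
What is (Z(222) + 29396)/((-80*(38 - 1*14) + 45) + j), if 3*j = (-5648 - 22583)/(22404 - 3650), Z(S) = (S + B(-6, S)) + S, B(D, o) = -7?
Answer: -1678464246/105519481 ≈ -15.907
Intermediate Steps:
Z(S) = -7 + 2*S (Z(S) = (S - 7) + S = (-7 + S) + S = -7 + 2*S)
j = -28231/56262 (j = ((-5648 - 22583)/(22404 - 3650))/3 = (-28231/18754)/3 = (-28231*1/18754)/3 = (⅓)*(-28231/18754) = -28231/56262 ≈ -0.50178)
(Z(222) + 29396)/((-80*(38 - 1*14) + 45) + j) = ((-7 + 2*222) + 29396)/((-80*(38 - 1*14) + 45) - 28231/56262) = ((-7 + 444) + 29396)/((-80*(38 - 14) + 45) - 28231/56262) = (437 + 29396)/((-80*24 + 45) - 28231/56262) = 29833/((-1920 + 45) - 28231/56262) = 29833/(-1875 - 28231/56262) = 29833/(-105519481/56262) = 29833*(-56262/105519481) = -1678464246/105519481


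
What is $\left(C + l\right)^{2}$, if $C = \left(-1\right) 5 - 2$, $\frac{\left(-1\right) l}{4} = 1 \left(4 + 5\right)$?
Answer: $1849$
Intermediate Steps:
$l = -36$ ($l = - 4 \cdot 1 \left(4 + 5\right) = - 4 \cdot 1 \cdot 9 = \left(-4\right) 9 = -36$)
$C = -7$ ($C = -5 - 2 = -7$)
$\left(C + l\right)^{2} = \left(-7 - 36\right)^{2} = \left(-43\right)^{2} = 1849$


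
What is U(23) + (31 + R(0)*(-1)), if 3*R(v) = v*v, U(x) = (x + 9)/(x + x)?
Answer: 729/23 ≈ 31.696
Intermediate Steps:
U(x) = (9 + x)/(2*x) (U(x) = (9 + x)/((2*x)) = (9 + x)*(1/(2*x)) = (9 + x)/(2*x))
R(v) = v**2/3 (R(v) = (v*v)/3 = v**2/3)
U(23) + (31 + R(0)*(-1)) = (1/2)*(9 + 23)/23 + (31 + ((1/3)*0**2)*(-1)) = (1/2)*(1/23)*32 + (31 + ((1/3)*0)*(-1)) = 16/23 + (31 + 0*(-1)) = 16/23 + (31 + 0) = 16/23 + 31 = 729/23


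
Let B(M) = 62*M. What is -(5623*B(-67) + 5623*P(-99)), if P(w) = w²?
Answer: -31753081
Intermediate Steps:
-(5623*B(-67) + 5623*P(-99)) = -5623/(1/(62*(-67) + (-99)²)) = -5623/(1/(-4154 + 9801)) = -5623/(1/5647) = -5623/1/5647 = -5623*5647 = -31753081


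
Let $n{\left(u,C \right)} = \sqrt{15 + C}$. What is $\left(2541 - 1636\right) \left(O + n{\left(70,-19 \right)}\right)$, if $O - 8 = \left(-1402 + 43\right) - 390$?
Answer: $-1575605 + 1810 i \approx -1.5756 \cdot 10^{6} + 1810.0 i$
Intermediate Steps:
$O = -1741$ ($O = 8 + \left(\left(-1402 + 43\right) - 390\right) = 8 - 1749 = -1741$)
$\left(2541 - 1636\right) \left(O + n{\left(70,-19 \right)}\right) = \left(2541 - 1636\right) \left(-1741 + \sqrt{15 - 19}\right) = 905 \left(-1741 + \sqrt{-4}\right) = 905 \left(-1741 + 2 i\right) = -1575605 + 1810 i$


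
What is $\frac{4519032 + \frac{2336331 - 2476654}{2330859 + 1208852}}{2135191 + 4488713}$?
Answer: $\frac{15996067139429}{23446705851744} \approx 0.68223$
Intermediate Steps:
$\frac{4519032 + \frac{2336331 - 2476654}{2330859 + 1208852}}{2135191 + 4488713} = \frac{4519032 - \frac{140323}{3539711}}{6623904} = \left(4519032 - \frac{140323}{3539711}\right) \frac{1}{6623904} = \frac{15996067139429}{3539711} \cdot \frac{1}{6623904} = \frac{15996067139429}{23446705851744}$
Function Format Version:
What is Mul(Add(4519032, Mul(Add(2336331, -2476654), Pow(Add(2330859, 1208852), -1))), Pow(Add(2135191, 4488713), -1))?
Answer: Rational(15996067139429, 23446705851744) ≈ 0.68223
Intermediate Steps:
Mul(Add(4519032, Mul(Add(2336331, -2476654), Pow(Add(2330859, 1208852), -1))), Pow(Add(2135191, 4488713), -1)) = Mul(Add(4519032, Mul(-140323, Pow(3539711, -1))), Pow(6623904, -1)) = Mul(Add(4519032, Mul(-140323, Rational(1, 3539711))), Rational(1, 6623904)) = Mul(Add(4519032, Rational(-140323, 3539711)), Rational(1, 6623904)) = Mul(Rational(15996067139429, 3539711), Rational(1, 6623904)) = Rational(15996067139429, 23446705851744)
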